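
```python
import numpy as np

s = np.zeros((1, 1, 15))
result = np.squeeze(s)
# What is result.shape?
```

(15,)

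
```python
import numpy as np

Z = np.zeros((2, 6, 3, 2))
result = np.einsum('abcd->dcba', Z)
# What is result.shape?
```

(2, 3, 6, 2)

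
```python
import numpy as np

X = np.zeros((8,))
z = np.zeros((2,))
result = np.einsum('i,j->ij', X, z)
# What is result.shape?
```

(8, 2)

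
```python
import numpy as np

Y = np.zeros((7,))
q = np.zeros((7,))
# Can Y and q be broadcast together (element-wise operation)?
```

Yes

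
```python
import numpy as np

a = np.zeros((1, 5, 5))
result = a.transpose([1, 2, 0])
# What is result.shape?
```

(5, 5, 1)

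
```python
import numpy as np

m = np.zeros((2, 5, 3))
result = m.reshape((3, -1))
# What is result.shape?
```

(3, 10)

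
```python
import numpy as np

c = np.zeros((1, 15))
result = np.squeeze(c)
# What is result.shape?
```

(15,)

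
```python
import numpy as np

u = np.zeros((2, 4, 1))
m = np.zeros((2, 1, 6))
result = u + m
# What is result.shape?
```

(2, 4, 6)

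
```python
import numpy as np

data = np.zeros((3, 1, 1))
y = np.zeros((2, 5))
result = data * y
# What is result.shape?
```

(3, 2, 5)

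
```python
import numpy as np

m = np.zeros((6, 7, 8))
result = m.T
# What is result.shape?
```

(8, 7, 6)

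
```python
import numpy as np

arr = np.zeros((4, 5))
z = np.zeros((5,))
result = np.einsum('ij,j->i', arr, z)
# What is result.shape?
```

(4,)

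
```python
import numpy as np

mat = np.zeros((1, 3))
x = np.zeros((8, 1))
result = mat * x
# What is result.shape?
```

(8, 3)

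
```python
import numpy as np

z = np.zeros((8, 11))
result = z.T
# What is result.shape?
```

(11, 8)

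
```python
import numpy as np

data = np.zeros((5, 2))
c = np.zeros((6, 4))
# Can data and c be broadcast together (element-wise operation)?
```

No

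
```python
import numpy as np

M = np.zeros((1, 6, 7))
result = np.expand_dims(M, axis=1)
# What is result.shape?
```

(1, 1, 6, 7)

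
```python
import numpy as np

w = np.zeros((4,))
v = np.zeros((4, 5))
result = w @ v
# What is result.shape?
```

(5,)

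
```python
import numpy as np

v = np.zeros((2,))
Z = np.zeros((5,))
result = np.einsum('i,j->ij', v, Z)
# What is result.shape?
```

(2, 5)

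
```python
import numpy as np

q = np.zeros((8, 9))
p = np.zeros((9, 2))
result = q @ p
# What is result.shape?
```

(8, 2)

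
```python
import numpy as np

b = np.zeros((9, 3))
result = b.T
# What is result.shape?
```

(3, 9)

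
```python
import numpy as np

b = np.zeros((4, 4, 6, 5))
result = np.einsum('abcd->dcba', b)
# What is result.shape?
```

(5, 6, 4, 4)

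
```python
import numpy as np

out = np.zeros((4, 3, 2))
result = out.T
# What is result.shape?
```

(2, 3, 4)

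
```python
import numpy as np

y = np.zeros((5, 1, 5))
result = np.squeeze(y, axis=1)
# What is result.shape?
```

(5, 5)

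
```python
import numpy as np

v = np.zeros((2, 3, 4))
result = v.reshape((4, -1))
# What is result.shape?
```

(4, 6)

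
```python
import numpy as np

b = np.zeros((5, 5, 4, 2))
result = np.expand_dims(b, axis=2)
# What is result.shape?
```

(5, 5, 1, 4, 2)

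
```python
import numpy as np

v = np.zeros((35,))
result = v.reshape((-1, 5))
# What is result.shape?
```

(7, 5)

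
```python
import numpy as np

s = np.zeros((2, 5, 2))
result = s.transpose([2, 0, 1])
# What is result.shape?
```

(2, 2, 5)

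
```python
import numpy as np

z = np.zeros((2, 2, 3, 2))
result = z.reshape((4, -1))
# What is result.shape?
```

(4, 6)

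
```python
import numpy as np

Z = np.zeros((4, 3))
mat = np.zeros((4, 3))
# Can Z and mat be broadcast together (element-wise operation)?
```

Yes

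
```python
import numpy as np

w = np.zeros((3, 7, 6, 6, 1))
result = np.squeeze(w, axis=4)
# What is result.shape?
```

(3, 7, 6, 6)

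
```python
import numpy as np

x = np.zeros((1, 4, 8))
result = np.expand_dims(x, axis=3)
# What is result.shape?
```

(1, 4, 8, 1)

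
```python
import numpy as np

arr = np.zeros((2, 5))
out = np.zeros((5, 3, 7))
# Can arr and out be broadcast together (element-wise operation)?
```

No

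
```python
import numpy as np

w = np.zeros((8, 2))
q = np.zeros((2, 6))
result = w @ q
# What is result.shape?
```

(8, 6)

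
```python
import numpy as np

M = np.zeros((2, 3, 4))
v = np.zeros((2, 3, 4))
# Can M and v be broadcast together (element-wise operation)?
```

Yes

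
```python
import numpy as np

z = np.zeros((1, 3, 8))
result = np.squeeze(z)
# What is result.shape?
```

(3, 8)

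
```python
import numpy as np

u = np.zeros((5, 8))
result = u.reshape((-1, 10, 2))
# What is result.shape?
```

(2, 10, 2)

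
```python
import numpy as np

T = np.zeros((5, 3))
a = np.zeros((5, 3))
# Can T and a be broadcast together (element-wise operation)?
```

Yes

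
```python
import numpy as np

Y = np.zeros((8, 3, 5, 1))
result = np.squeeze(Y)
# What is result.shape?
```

(8, 3, 5)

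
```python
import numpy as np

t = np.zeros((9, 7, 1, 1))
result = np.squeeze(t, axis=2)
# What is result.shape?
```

(9, 7, 1)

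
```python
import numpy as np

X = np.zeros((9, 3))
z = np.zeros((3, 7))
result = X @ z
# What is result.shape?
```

(9, 7)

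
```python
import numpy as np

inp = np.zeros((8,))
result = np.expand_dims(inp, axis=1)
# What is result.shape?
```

(8, 1)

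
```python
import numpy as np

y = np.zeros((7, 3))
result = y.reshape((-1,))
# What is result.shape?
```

(21,)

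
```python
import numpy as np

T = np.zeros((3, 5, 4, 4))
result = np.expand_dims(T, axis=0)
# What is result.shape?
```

(1, 3, 5, 4, 4)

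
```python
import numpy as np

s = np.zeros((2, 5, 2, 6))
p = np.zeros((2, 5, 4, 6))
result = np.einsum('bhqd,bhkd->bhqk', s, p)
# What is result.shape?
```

(2, 5, 2, 4)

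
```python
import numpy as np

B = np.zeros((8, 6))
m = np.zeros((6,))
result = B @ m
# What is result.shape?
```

(8,)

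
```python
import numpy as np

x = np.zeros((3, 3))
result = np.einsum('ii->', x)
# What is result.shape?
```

()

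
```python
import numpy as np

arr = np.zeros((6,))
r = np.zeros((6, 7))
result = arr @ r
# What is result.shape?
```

(7,)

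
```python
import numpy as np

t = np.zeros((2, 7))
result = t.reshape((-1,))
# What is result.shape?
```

(14,)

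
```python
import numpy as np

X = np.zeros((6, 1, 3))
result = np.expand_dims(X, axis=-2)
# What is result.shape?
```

(6, 1, 1, 3)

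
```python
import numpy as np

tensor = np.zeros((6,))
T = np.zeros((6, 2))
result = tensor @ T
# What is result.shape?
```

(2,)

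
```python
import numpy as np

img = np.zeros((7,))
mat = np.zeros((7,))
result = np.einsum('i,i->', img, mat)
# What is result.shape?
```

()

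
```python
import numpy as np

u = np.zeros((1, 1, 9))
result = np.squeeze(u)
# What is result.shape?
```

(9,)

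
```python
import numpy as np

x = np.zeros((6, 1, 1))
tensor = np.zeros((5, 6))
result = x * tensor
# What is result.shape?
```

(6, 5, 6)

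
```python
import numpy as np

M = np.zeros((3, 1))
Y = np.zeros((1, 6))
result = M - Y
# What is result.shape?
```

(3, 6)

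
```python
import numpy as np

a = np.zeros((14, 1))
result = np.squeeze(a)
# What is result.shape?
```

(14,)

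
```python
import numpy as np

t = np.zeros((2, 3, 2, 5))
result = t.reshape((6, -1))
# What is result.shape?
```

(6, 10)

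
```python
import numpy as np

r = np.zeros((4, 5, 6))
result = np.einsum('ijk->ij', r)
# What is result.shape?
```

(4, 5)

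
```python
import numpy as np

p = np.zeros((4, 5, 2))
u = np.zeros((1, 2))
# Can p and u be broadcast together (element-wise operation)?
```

Yes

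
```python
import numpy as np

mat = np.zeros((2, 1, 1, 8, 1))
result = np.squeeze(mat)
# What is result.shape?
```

(2, 8)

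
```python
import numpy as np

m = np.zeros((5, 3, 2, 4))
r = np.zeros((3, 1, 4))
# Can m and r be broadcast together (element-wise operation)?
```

Yes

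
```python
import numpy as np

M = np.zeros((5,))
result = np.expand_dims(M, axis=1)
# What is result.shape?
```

(5, 1)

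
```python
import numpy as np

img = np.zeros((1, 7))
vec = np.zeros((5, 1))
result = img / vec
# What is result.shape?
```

(5, 7)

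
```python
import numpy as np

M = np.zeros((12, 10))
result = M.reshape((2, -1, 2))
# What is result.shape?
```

(2, 30, 2)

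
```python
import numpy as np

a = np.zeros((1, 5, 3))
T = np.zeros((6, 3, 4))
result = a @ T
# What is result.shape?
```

(6, 5, 4)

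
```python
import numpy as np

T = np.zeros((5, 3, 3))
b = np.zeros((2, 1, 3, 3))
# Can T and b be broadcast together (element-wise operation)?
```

Yes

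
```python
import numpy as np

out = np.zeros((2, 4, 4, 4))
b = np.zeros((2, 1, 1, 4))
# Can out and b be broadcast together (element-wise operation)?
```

Yes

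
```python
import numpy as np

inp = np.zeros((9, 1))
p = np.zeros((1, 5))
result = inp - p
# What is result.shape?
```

(9, 5)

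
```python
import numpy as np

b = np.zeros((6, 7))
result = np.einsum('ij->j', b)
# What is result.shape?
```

(7,)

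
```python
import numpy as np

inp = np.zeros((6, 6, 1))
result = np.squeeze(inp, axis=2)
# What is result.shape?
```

(6, 6)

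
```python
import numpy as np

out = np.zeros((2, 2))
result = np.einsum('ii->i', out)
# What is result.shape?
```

(2,)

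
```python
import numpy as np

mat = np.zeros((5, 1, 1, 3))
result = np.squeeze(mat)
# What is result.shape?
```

(5, 3)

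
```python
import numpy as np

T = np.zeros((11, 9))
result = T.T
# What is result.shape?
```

(9, 11)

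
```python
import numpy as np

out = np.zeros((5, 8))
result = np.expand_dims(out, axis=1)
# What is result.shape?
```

(5, 1, 8)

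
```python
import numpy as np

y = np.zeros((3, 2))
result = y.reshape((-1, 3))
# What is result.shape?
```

(2, 3)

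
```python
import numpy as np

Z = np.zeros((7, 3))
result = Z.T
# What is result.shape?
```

(3, 7)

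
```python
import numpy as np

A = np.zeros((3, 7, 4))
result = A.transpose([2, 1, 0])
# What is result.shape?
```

(4, 7, 3)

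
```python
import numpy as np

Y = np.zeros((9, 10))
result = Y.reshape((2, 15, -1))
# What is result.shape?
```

(2, 15, 3)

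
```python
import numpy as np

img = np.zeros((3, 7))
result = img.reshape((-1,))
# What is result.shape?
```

(21,)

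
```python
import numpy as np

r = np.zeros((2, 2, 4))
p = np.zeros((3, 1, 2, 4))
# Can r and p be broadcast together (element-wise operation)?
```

Yes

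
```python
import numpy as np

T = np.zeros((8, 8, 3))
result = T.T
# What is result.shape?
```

(3, 8, 8)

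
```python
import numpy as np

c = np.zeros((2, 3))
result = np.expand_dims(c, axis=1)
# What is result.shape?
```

(2, 1, 3)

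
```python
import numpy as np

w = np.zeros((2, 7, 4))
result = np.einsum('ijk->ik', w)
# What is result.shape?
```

(2, 4)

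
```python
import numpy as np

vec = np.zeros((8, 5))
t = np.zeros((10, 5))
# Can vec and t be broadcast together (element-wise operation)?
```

No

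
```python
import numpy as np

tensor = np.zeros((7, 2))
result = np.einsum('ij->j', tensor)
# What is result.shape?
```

(2,)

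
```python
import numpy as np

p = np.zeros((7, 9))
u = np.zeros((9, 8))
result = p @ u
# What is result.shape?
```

(7, 8)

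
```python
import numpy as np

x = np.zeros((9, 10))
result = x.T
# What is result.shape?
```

(10, 9)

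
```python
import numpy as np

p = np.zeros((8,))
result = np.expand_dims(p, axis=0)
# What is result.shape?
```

(1, 8)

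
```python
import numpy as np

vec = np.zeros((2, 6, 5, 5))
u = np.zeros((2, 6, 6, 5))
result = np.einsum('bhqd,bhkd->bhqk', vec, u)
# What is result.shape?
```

(2, 6, 5, 6)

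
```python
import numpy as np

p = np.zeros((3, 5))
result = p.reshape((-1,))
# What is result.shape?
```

(15,)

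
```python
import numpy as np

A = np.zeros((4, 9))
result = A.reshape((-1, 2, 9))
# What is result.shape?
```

(2, 2, 9)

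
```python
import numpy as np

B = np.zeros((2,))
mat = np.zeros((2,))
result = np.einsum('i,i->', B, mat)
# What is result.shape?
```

()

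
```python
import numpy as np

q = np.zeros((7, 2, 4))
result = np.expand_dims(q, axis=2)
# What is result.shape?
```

(7, 2, 1, 4)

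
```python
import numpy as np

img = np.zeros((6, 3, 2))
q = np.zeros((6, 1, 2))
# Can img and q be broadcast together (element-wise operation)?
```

Yes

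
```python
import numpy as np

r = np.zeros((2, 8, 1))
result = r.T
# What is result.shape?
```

(1, 8, 2)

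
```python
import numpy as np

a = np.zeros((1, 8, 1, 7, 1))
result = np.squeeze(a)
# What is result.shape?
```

(8, 7)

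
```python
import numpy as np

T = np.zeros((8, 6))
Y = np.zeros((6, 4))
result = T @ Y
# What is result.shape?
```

(8, 4)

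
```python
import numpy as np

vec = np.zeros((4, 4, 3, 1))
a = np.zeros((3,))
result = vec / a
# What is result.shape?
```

(4, 4, 3, 3)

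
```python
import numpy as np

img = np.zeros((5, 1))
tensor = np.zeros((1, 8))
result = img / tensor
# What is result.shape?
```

(5, 8)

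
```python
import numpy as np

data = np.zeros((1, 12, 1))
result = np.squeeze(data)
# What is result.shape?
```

(12,)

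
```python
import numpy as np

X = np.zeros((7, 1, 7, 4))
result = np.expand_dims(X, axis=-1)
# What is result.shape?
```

(7, 1, 7, 4, 1)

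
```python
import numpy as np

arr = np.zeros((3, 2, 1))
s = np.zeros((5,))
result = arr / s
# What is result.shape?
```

(3, 2, 5)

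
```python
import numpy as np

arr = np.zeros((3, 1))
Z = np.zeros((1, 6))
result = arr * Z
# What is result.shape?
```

(3, 6)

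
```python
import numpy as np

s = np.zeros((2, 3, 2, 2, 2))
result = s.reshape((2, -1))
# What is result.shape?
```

(2, 24)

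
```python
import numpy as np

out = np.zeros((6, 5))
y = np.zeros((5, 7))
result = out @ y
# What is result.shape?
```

(6, 7)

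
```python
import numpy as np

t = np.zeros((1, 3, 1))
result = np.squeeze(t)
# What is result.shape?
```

(3,)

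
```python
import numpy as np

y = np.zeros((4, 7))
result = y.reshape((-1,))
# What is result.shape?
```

(28,)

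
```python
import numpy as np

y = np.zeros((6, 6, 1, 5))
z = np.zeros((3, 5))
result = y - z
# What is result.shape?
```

(6, 6, 3, 5)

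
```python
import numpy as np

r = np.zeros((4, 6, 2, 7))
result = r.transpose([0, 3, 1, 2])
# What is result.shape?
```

(4, 7, 6, 2)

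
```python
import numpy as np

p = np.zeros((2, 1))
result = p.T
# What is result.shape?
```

(1, 2)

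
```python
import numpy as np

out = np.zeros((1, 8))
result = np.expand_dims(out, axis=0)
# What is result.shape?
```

(1, 1, 8)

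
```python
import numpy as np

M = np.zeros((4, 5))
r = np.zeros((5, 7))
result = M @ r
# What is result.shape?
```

(4, 7)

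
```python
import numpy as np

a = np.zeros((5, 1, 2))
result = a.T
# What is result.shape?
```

(2, 1, 5)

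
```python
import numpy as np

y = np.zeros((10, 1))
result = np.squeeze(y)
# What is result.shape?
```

(10,)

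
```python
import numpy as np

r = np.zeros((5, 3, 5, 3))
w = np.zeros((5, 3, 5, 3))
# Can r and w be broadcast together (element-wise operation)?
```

Yes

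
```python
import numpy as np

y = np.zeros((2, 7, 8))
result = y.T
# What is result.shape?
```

(8, 7, 2)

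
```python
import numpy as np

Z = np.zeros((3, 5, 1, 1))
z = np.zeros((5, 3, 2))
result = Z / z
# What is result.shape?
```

(3, 5, 3, 2)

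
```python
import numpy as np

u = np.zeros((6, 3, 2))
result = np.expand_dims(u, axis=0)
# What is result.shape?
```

(1, 6, 3, 2)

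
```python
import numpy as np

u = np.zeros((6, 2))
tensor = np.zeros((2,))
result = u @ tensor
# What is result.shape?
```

(6,)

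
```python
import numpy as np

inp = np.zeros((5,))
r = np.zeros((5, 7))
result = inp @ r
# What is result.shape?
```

(7,)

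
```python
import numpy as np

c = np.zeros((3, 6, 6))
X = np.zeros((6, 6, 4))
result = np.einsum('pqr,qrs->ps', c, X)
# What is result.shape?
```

(3, 4)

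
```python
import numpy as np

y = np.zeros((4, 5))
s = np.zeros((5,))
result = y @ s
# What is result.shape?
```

(4,)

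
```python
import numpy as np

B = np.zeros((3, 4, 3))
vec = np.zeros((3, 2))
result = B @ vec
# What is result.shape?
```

(3, 4, 2)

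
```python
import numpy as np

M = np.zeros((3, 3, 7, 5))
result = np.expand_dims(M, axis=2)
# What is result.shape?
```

(3, 3, 1, 7, 5)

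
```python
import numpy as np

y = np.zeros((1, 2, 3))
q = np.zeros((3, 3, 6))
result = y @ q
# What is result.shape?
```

(3, 2, 6)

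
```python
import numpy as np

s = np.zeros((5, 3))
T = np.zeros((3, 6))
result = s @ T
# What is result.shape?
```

(5, 6)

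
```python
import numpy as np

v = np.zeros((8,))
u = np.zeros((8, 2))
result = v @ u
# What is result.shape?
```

(2,)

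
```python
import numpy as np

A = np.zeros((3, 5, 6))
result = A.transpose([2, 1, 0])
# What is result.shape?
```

(6, 5, 3)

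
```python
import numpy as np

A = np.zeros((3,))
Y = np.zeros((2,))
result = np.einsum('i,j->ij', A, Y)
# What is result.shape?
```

(3, 2)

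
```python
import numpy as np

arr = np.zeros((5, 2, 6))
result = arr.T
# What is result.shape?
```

(6, 2, 5)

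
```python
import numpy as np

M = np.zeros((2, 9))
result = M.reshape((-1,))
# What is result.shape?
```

(18,)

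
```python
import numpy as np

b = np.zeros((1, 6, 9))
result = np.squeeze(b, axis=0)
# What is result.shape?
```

(6, 9)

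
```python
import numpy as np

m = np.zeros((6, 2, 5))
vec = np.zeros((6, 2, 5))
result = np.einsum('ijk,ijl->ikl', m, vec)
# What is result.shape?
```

(6, 5, 5)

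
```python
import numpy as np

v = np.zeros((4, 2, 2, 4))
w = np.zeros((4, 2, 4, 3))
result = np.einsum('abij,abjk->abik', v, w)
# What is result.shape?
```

(4, 2, 2, 3)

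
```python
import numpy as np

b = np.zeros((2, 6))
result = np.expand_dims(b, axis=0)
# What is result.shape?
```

(1, 2, 6)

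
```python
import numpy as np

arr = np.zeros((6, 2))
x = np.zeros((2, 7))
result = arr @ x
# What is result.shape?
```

(6, 7)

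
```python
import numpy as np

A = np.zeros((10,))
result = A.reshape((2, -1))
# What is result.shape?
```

(2, 5)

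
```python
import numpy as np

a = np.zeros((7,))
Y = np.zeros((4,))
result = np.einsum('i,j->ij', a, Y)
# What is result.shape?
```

(7, 4)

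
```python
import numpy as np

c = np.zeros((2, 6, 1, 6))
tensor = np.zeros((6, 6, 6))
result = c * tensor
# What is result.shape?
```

(2, 6, 6, 6)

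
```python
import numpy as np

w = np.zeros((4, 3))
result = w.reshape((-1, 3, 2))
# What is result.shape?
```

(2, 3, 2)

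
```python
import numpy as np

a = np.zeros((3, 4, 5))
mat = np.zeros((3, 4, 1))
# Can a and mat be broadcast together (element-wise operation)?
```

Yes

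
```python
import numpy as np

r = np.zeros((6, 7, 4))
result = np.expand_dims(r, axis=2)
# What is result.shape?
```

(6, 7, 1, 4)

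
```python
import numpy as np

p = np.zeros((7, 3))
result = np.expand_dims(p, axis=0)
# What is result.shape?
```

(1, 7, 3)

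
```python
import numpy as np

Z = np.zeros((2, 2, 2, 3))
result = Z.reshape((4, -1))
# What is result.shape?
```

(4, 6)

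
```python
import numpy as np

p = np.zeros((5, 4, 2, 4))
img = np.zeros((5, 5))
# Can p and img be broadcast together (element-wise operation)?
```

No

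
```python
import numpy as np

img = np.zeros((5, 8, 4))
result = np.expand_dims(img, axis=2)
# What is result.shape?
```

(5, 8, 1, 4)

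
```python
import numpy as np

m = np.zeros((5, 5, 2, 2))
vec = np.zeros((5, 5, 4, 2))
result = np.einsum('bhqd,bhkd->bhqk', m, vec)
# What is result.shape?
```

(5, 5, 2, 4)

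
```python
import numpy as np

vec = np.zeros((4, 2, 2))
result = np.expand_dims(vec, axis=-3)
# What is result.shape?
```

(4, 1, 2, 2)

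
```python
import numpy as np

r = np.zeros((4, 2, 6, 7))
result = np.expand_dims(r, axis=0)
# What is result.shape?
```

(1, 4, 2, 6, 7)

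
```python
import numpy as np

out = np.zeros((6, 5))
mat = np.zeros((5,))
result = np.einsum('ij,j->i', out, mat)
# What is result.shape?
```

(6,)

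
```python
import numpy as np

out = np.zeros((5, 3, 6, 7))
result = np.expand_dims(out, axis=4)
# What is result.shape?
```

(5, 3, 6, 7, 1)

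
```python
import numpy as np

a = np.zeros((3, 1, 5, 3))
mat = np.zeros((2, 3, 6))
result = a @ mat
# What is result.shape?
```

(3, 2, 5, 6)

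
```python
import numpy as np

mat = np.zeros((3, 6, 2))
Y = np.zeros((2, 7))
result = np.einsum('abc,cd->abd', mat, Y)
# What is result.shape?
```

(3, 6, 7)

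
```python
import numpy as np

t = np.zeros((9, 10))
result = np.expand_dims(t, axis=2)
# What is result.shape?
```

(9, 10, 1)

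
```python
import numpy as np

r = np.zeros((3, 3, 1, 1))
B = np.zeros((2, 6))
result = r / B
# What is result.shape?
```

(3, 3, 2, 6)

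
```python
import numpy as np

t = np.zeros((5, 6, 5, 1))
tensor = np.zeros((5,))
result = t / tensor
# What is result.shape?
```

(5, 6, 5, 5)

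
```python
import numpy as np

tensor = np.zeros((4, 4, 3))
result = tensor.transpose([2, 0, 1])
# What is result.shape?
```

(3, 4, 4)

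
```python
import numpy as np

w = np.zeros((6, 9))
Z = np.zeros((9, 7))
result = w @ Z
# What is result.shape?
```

(6, 7)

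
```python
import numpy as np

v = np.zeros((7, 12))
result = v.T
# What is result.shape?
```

(12, 7)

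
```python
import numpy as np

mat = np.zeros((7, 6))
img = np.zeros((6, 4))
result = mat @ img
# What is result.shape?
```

(7, 4)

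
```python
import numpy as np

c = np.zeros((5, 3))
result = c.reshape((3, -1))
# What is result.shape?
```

(3, 5)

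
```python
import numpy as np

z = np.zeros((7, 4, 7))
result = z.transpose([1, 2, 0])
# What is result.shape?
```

(4, 7, 7)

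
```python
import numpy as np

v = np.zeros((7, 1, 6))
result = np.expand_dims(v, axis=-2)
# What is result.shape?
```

(7, 1, 1, 6)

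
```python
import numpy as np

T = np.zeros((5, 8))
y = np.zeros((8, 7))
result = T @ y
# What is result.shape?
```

(5, 7)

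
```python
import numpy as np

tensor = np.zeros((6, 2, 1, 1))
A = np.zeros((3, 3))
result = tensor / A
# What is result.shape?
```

(6, 2, 3, 3)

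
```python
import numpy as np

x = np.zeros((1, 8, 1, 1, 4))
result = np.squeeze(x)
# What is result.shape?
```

(8, 4)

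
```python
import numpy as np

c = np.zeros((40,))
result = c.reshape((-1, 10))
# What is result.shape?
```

(4, 10)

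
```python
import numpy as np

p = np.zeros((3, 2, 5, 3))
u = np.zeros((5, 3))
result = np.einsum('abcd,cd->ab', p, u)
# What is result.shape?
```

(3, 2)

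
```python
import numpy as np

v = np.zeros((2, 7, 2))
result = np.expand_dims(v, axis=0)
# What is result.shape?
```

(1, 2, 7, 2)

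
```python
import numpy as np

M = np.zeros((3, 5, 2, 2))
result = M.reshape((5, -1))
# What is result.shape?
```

(5, 12)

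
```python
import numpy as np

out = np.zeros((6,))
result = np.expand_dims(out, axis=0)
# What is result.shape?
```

(1, 6)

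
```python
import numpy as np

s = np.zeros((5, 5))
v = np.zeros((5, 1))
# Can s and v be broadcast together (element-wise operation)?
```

Yes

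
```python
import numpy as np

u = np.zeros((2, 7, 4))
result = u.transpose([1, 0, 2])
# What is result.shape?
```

(7, 2, 4)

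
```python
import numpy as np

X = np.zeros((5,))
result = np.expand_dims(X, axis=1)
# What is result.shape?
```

(5, 1)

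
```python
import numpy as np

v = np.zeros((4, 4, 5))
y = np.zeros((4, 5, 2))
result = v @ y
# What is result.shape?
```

(4, 4, 2)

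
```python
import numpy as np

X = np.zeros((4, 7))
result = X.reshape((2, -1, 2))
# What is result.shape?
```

(2, 7, 2)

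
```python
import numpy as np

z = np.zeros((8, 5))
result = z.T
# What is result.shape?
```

(5, 8)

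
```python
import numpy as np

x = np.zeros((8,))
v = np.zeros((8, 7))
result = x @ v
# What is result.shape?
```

(7,)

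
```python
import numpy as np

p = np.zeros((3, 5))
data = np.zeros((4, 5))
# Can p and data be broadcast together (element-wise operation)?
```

No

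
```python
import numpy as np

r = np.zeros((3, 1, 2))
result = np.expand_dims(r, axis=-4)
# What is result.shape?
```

(1, 3, 1, 2)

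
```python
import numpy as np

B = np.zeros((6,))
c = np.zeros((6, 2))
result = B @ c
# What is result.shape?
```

(2,)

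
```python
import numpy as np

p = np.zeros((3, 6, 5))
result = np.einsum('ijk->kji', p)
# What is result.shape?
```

(5, 6, 3)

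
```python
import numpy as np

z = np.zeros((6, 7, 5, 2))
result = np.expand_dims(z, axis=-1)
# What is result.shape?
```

(6, 7, 5, 2, 1)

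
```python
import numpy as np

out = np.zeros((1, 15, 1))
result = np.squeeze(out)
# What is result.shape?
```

(15,)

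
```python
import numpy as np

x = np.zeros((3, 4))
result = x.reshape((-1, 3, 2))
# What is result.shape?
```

(2, 3, 2)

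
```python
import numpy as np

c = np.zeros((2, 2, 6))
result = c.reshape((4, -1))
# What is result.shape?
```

(4, 6)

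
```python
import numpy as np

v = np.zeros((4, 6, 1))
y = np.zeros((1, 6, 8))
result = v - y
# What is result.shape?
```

(4, 6, 8)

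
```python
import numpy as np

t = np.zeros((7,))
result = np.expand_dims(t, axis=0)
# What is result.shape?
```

(1, 7)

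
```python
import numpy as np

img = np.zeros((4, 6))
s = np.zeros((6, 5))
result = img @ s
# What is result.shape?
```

(4, 5)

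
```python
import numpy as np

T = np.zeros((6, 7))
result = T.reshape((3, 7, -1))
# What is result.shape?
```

(3, 7, 2)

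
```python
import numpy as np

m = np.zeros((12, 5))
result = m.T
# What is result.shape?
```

(5, 12)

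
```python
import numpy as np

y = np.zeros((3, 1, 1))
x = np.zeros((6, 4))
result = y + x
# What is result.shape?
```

(3, 6, 4)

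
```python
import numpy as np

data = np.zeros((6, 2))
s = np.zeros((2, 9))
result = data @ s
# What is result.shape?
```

(6, 9)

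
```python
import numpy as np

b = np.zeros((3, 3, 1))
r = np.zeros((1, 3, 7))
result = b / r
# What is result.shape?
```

(3, 3, 7)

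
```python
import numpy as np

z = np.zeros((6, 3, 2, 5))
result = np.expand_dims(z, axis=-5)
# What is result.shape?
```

(1, 6, 3, 2, 5)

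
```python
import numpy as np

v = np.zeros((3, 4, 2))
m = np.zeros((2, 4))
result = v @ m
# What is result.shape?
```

(3, 4, 4)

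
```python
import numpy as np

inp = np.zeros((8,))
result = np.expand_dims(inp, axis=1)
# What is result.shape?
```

(8, 1)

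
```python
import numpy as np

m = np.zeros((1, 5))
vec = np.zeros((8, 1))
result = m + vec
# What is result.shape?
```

(8, 5)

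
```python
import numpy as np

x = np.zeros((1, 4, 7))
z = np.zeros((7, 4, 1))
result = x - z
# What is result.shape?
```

(7, 4, 7)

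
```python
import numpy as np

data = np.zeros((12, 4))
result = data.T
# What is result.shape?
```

(4, 12)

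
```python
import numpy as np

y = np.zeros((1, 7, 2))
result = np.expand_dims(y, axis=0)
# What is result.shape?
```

(1, 1, 7, 2)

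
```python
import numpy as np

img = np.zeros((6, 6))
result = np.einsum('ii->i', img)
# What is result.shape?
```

(6,)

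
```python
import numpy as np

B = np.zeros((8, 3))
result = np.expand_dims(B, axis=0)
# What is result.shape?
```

(1, 8, 3)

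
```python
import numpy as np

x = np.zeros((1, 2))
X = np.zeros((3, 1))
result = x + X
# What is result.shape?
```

(3, 2)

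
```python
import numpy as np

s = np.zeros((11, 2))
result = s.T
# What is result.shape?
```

(2, 11)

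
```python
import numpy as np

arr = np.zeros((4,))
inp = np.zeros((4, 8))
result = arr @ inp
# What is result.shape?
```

(8,)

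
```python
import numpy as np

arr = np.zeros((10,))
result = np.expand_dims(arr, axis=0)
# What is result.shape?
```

(1, 10)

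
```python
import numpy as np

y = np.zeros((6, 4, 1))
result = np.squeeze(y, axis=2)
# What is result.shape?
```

(6, 4)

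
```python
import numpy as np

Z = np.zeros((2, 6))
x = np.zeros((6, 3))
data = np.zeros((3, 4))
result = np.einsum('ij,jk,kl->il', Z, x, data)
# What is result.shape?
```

(2, 4)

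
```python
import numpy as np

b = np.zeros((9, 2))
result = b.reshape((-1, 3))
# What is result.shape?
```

(6, 3)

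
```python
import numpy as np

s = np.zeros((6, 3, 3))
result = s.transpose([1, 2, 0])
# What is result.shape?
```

(3, 3, 6)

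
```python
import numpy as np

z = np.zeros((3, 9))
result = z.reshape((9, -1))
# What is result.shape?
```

(9, 3)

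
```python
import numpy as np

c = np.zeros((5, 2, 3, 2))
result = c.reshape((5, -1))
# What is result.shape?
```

(5, 12)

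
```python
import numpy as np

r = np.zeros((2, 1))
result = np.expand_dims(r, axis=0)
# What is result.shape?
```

(1, 2, 1)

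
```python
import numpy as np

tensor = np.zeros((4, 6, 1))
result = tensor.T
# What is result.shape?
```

(1, 6, 4)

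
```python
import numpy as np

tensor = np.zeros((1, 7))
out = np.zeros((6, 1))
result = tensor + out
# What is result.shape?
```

(6, 7)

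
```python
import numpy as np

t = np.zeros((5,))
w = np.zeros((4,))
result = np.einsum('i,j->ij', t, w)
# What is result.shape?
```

(5, 4)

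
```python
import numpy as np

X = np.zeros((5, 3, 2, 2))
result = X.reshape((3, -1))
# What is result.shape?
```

(3, 20)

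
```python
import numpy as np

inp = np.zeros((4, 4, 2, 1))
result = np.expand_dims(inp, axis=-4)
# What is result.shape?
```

(4, 1, 4, 2, 1)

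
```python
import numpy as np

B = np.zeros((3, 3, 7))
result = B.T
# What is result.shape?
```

(7, 3, 3)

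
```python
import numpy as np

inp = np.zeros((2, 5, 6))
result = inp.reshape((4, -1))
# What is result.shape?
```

(4, 15)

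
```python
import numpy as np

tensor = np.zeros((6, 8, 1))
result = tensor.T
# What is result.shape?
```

(1, 8, 6)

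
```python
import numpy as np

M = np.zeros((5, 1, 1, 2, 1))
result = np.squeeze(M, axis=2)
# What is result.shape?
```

(5, 1, 2, 1)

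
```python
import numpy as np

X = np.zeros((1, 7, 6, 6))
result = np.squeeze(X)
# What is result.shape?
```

(7, 6, 6)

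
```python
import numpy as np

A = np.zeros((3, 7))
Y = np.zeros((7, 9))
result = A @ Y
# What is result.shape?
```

(3, 9)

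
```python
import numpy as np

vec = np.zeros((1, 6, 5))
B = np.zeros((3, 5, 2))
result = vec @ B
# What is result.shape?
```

(3, 6, 2)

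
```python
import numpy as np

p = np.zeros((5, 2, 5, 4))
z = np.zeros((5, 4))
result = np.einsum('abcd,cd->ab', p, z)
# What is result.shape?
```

(5, 2)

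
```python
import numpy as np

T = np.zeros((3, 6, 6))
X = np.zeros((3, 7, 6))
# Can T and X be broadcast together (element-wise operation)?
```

No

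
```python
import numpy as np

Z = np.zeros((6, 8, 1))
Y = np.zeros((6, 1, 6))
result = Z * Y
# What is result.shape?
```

(6, 8, 6)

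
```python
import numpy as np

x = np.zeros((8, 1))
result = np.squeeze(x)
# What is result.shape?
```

(8,)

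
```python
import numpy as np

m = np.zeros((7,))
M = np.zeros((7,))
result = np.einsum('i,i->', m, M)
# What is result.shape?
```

()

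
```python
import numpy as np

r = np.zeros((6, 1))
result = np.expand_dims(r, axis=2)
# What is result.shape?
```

(6, 1, 1)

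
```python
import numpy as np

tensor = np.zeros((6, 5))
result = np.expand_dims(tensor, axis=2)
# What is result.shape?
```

(6, 5, 1)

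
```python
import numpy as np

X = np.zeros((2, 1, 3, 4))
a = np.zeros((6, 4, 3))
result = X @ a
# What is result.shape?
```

(2, 6, 3, 3)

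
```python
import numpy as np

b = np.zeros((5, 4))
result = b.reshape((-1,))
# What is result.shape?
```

(20,)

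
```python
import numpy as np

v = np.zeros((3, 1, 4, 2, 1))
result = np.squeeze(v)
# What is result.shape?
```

(3, 4, 2)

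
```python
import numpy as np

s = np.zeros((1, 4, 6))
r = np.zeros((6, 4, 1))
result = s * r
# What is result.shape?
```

(6, 4, 6)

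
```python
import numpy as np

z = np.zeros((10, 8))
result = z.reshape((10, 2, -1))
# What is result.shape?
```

(10, 2, 4)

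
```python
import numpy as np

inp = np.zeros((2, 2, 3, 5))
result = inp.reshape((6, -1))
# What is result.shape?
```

(6, 10)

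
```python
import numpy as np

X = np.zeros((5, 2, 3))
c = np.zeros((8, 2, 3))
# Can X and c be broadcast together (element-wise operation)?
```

No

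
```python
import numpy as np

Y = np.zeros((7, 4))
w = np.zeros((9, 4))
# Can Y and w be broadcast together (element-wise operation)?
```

No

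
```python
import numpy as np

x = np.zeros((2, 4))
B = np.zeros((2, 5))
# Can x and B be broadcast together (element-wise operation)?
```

No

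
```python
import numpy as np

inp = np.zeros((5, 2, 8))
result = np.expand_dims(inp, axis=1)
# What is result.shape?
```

(5, 1, 2, 8)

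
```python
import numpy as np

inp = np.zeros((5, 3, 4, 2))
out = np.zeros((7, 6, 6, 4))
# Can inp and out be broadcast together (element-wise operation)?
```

No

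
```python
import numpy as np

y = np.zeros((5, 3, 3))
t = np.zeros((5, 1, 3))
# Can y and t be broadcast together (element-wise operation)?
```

Yes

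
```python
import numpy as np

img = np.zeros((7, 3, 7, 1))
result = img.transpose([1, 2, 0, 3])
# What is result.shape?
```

(3, 7, 7, 1)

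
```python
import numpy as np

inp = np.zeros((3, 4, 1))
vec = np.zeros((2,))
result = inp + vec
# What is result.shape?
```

(3, 4, 2)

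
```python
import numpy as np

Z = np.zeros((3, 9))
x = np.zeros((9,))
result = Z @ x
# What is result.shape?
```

(3,)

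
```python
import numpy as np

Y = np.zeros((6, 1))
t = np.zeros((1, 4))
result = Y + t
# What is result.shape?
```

(6, 4)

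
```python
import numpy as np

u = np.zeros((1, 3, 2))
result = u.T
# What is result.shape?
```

(2, 3, 1)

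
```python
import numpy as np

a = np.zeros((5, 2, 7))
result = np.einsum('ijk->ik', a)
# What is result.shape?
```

(5, 7)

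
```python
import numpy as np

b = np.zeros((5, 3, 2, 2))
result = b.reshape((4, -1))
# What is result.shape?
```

(4, 15)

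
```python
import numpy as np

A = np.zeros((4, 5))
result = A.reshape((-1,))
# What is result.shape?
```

(20,)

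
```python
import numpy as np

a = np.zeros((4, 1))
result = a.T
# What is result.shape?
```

(1, 4)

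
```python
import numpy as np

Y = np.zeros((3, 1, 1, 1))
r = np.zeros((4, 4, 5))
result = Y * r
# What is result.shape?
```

(3, 4, 4, 5)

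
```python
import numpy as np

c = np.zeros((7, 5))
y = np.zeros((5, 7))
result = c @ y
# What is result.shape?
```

(7, 7)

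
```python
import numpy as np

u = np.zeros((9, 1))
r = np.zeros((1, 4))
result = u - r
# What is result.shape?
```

(9, 4)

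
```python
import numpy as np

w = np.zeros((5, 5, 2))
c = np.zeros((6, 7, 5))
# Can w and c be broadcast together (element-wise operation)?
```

No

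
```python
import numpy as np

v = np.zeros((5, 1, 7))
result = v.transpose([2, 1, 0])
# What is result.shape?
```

(7, 1, 5)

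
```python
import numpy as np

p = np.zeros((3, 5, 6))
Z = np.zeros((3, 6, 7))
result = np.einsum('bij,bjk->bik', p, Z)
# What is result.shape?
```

(3, 5, 7)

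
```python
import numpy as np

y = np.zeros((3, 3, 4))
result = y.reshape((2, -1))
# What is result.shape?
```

(2, 18)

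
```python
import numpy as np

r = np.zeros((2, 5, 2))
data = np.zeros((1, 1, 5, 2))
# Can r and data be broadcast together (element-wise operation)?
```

Yes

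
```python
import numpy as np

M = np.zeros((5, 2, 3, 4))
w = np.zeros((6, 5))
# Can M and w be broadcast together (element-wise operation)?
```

No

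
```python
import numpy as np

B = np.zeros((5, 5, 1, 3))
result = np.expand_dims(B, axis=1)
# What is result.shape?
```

(5, 1, 5, 1, 3)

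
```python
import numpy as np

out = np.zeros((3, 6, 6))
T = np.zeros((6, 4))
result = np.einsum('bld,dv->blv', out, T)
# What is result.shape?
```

(3, 6, 4)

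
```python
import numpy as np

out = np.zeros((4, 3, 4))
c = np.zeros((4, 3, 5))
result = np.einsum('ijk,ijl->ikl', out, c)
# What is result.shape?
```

(4, 4, 5)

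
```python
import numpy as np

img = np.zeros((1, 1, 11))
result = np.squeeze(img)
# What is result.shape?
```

(11,)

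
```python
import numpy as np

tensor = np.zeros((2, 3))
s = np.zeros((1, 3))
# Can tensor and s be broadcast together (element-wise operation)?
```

Yes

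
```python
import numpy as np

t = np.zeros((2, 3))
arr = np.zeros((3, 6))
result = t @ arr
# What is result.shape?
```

(2, 6)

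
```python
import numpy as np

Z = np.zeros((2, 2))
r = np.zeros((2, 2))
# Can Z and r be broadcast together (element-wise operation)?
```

Yes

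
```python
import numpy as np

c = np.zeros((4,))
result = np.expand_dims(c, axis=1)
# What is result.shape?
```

(4, 1)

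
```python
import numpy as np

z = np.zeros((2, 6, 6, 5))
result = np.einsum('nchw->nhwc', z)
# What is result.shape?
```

(2, 6, 5, 6)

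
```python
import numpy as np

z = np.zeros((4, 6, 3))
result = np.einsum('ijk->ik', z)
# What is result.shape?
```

(4, 3)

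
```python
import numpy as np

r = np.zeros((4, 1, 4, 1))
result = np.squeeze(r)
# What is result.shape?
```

(4, 4)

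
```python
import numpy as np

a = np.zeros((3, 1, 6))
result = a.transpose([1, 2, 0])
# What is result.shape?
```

(1, 6, 3)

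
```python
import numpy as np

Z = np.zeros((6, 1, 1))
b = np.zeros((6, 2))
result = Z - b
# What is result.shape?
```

(6, 6, 2)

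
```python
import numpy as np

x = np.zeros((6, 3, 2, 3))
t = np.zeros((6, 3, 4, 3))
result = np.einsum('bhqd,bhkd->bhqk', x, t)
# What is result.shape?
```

(6, 3, 2, 4)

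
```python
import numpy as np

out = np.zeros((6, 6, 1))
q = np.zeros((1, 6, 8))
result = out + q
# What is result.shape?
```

(6, 6, 8)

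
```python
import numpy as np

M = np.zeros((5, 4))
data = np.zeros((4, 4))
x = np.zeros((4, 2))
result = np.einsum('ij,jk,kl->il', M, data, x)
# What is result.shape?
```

(5, 2)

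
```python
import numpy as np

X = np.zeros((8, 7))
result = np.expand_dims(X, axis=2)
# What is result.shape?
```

(8, 7, 1)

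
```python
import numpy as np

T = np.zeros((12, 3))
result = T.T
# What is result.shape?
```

(3, 12)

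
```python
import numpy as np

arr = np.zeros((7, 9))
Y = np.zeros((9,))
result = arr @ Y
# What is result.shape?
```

(7,)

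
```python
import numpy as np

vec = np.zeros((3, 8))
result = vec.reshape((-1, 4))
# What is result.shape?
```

(6, 4)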